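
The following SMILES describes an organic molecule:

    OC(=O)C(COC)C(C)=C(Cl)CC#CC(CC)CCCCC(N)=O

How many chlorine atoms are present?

Scan the SMILES for Cl atoms (remember two-letter symbols like Cl and Br are single atoms).
Chlorine count: 1.

1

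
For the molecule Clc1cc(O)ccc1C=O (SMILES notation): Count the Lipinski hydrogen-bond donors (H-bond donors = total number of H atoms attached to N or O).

Donors: find every N or O and count the H atoms it carries.
  atom 5 (O): bond orders sum to 1 → 1 H
  atom 10 (O): bond orders sum to 2 → 0 H
Lipinski HBD = 1.

1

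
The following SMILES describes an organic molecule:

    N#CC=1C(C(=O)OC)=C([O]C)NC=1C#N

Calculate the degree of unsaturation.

8

Degree of unsaturation = (number of rings) + (number of π bonds).
Ring closures in the SMILES: 1.
π bonds: 3 double bonds (each 1 DoU), 2 triple bonds (each 2 DoU) → 7 DoU from unsaturation.
Total DoU = 1 + 7 = 8.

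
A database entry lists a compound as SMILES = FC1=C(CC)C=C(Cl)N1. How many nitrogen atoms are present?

1

Scan the SMILES for N atoms (remember two-letter symbols like Cl and Br are single atoms).
Nitrogen count: 1.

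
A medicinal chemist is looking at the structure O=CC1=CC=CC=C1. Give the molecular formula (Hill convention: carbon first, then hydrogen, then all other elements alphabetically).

Walk through each heavy atom and fill implicit hydrogens from standard valence (C 4, N 3, O 2, S 2, halogen 1):
  atom 1: O, bond orders sum to 2 (valence 2) → 0 H
  atom 2: C, bond orders sum to 3 (valence 4) → 1 H
  atom 3: C, bond orders sum to 4 (valence 4) → 0 H
  atom 4: C, bond orders sum to 3 (valence 4) → 1 H
  atom 5: C, bond orders sum to 3 (valence 4) → 1 H
  atom 6: C, bond orders sum to 3 (valence 4) → 1 H
  atom 7: C, bond orders sum to 3 (valence 4) → 1 H
  atom 8: C, bond orders sum to 3 (valence 4) → 1 H
Totals → C:7, H:6, O:1.

C7H6O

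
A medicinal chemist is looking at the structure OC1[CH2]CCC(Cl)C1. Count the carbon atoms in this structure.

6

Count every carbon token in the SMILES (each C, including those in ring-closure positions and inside branches).
Carbon count: 6.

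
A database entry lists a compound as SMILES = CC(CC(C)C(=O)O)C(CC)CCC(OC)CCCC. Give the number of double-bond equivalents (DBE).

Degree of unsaturation = (number of rings) + (number of π bonds).
Ring closures in the SMILES: 0.
π bonds: 1 double bond (each 1 DoU) → 1 DoU from unsaturation.
Total DoU = 0 + 1 = 1.

1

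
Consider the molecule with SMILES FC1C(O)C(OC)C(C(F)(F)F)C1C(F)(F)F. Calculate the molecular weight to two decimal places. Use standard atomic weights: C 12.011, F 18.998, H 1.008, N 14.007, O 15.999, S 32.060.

First, the molecular formula is C8H9F7O2 (counting implicit H from valence).
  C: 8 × 12.011 = 96.088
  F: 7 × 18.998 = 132.986
  H: 9 × 1.008 = 9.072
  O: 2 × 15.999 = 31.998
Sum: 8×12.011 + 7×18.998 + 9×1.008 + 2×15.999 = 270.144 → 270.14 g/mol.

270.14 g/mol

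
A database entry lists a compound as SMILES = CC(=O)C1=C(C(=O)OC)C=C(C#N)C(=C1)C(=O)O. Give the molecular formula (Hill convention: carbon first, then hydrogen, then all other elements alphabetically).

C12H9NO5

Walk through each heavy atom and fill implicit hydrogens from standard valence (C 4, N 3, O 2, S 2, halogen 1):
  atom 1: C, bond orders sum to 1 (valence 4) → 3 H
  atom 2: C, bond orders sum to 4 (valence 4) → 0 H
  atom 3: O, bond orders sum to 2 (valence 2) → 0 H
  atom 4: C, bond orders sum to 4 (valence 4) → 0 H
  atom 5: C, bond orders sum to 4 (valence 4) → 0 H
  atom 6: C, bond orders sum to 4 (valence 4) → 0 H
  atom 7: O, bond orders sum to 2 (valence 2) → 0 H
  atom 8: O, bond orders sum to 2 (valence 2) → 0 H
  atom 9: C, bond orders sum to 1 (valence 4) → 3 H
  atom 10: C, bond orders sum to 3 (valence 4) → 1 H
  atom 11: C, bond orders sum to 4 (valence 4) → 0 H
  atom 12: C, bond orders sum to 4 (valence 4) → 0 H
  atom 13: N, bond orders sum to 3 (valence 3) → 0 H
  atom 14: C, bond orders sum to 4 (valence 4) → 0 H
  atom 15: C, bond orders sum to 3 (valence 4) → 1 H
  atom 16: C, bond orders sum to 4 (valence 4) → 0 H
  atom 17: O, bond orders sum to 2 (valence 2) → 0 H
  atom 18: O, bond orders sum to 1 (valence 2) → 1 H
Totals → C:12, H:9, N:1, O:5.
In Hill order: C12H9NO5.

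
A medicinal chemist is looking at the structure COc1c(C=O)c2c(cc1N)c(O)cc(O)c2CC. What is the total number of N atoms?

Scan the SMILES for N atoms (remember two-letter symbols like Cl and Br are single atoms).
Nitrogen count: 1.

1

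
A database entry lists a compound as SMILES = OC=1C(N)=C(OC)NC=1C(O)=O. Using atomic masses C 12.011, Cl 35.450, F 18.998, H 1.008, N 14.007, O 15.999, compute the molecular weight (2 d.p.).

First, the molecular formula is C6H8N2O4 (counting implicit H from valence).
  C: 6 × 12.011 = 72.066
  H: 8 × 1.008 = 8.064
  N: 2 × 14.007 = 28.014
  O: 4 × 15.999 = 63.996
Sum: 6×12.011 + 8×1.008 + 2×14.007 + 4×15.999 = 172.140 → 172.14 g/mol.

172.14 g/mol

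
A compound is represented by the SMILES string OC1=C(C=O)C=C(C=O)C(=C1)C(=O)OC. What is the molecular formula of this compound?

Walk through each heavy atom and fill implicit hydrogens from standard valence (C 4, N 3, O 2, S 2, halogen 1):
  atom 1: O, bond orders sum to 1 (valence 2) → 1 H
  atom 2: C, bond orders sum to 4 (valence 4) → 0 H
  atom 3: C, bond orders sum to 4 (valence 4) → 0 H
  atom 4: C, bond orders sum to 3 (valence 4) → 1 H
  atom 5: O, bond orders sum to 2 (valence 2) → 0 H
  atom 6: C, bond orders sum to 3 (valence 4) → 1 H
  atom 7: C, bond orders sum to 4 (valence 4) → 0 H
  atom 8: C, bond orders sum to 3 (valence 4) → 1 H
  atom 9: O, bond orders sum to 2 (valence 2) → 0 H
  atom 10: C, bond orders sum to 4 (valence 4) → 0 H
  atom 11: C, bond orders sum to 3 (valence 4) → 1 H
  atom 12: C, bond orders sum to 4 (valence 4) → 0 H
  atom 13: O, bond orders sum to 2 (valence 2) → 0 H
  atom 14: O, bond orders sum to 2 (valence 2) → 0 H
  atom 15: C, bond orders sum to 1 (valence 4) → 3 H
Totals → C:10, H:8, O:5.

C10H8O5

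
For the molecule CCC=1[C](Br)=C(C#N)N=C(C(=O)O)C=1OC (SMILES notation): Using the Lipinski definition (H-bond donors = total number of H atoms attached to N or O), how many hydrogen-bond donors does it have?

1

Donors: find every N or O and count the H atoms it carries.
  atom 8 (N): bond orders sum to 3 → 0 H
  atom 9 (N): bond orders sum to 3 → 0 H
  atom 12 (O): bond orders sum to 2 → 0 H
  atom 13 (O): bond orders sum to 1 → 1 H
  atom 15 (O): bond orders sum to 2 → 0 H
Lipinski HBD = 1.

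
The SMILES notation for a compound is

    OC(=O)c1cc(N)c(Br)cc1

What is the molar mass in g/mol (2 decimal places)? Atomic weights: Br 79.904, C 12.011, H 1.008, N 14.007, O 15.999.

216.03 g/mol

First, the molecular formula is C7H6BrNO2 (counting implicit H from valence).
  Br: 1 × 79.904 = 79.904
  C: 7 × 12.011 = 84.077
  H: 6 × 1.008 = 6.048
  N: 1 × 14.007 = 14.007
  O: 2 × 15.999 = 31.998
Sum: 1×79.904 + 7×12.011 + 6×1.008 + 1×14.007 + 2×15.999 = 216.034 → 216.03 g/mol.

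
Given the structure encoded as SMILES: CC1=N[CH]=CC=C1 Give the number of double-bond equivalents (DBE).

4

Degree of unsaturation = (number of rings) + (number of π bonds).
Ring closures in the SMILES: 1.
π bonds: 3 double bonds (each 1 DoU) → 3 DoU from unsaturation.
Total DoU = 1 + 3 = 4.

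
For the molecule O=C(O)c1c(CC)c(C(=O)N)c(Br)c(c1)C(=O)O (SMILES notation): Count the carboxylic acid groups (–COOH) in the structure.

The carboxylic acid motif appears at heavy-atom positions 2, 16 in the SMILES.
Other groups present: 1 amide.
Carboxylic acid count: 2.

2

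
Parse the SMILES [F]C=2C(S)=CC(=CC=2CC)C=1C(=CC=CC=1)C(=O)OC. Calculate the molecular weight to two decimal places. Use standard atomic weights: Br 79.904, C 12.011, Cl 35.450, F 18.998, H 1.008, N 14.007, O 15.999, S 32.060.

First, the molecular formula is C16H15FO2S (counting implicit H from valence).
  C: 16 × 12.011 = 192.176
  F: 1 × 18.998 = 18.998
  H: 15 × 1.008 = 15.120
  O: 2 × 15.999 = 31.998
  S: 1 × 32.060 = 32.060
Sum: 16×12.011 + 1×18.998 + 15×1.008 + 2×15.999 + 1×32.060 = 290.352 → 290.35 g/mol.

290.35 g/mol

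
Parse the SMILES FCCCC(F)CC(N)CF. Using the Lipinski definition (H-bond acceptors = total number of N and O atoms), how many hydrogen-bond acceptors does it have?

1

N atoms: 1; O atoms: 0.
Lipinski HBA = 1 + 0 = 1.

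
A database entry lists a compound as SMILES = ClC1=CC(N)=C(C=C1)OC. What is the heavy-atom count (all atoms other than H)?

Every atom symbol written in the SMILES (organic subset) is one heavy atom; implicit H are not written.
Heavy atoms by element → C:7, Cl:1, N:1, O:1.
Total: 10.

10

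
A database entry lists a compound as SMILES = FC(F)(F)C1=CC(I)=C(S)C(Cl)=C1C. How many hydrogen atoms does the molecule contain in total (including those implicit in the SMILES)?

5

Walk through each heavy atom and fill implicit hydrogens from standard valence (C 4, N 3, O 2, S 2, halogen 1):
  atom 1: F (halogen, monovalent) → 0 H
  atom 2: C, bond orders sum to 4 (valence 4) → 0 H
  atom 3: F (halogen, monovalent) → 0 H
  atom 4: F (halogen, monovalent) → 0 H
  atom 5: C, bond orders sum to 4 (valence 4) → 0 H
  atom 6: C, bond orders sum to 3 (valence 4) → 1 H
  atom 7: C, bond orders sum to 4 (valence 4) → 0 H
  atom 8: I (halogen, monovalent) → 0 H
  atom 9: C, bond orders sum to 4 (valence 4) → 0 H
  atom 10: S, bond orders sum to 1 (valence 2) → 1 H
  atom 11: C, bond orders sum to 4 (valence 4) → 0 H
  atom 12: Cl (halogen, monovalent) → 0 H
  atom 13: C, bond orders sum to 4 (valence 4) → 0 H
  atom 14: C, bond orders sum to 1 (valence 4) → 3 H
Total hydrogens: 5.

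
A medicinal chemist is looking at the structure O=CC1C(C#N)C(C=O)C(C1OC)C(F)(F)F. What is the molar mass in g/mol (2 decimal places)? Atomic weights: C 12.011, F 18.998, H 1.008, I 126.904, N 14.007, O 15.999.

First, the molecular formula is C10H10F3NO3 (counting implicit H from valence).
  C: 10 × 12.011 = 120.110
  F: 3 × 18.998 = 56.994
  H: 10 × 1.008 = 10.080
  N: 1 × 14.007 = 14.007
  O: 3 × 15.999 = 47.997
Sum: 10×12.011 + 3×18.998 + 10×1.008 + 1×14.007 + 3×15.999 = 249.188 → 249.19 g/mol.

249.19 g/mol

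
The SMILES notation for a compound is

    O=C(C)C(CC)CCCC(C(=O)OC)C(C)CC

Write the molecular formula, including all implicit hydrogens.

Walk through each heavy atom and fill implicit hydrogens from standard valence (C 4, N 3, O 2, S 2, halogen 1):
  atom 1: O, bond orders sum to 2 (valence 2) → 0 H
  atom 2: C, bond orders sum to 4 (valence 4) → 0 H
  atom 3: C, bond orders sum to 1 (valence 4) → 3 H
  atom 4: C, bond orders sum to 3 (valence 4) → 1 H
  atom 5: C, bond orders sum to 2 (valence 4) → 2 H
  atom 6: C, bond orders sum to 1 (valence 4) → 3 H
  atom 7: C, bond orders sum to 2 (valence 4) → 2 H
  atom 8: C, bond orders sum to 2 (valence 4) → 2 H
  atom 9: C, bond orders sum to 2 (valence 4) → 2 H
  atom 10: C, bond orders sum to 3 (valence 4) → 1 H
  atom 11: C, bond orders sum to 4 (valence 4) → 0 H
  atom 12: O, bond orders sum to 2 (valence 2) → 0 H
  atom 13: O, bond orders sum to 2 (valence 2) → 0 H
  atom 14: C, bond orders sum to 1 (valence 4) → 3 H
  atom 15: C, bond orders sum to 3 (valence 4) → 1 H
  atom 16: C, bond orders sum to 1 (valence 4) → 3 H
  atom 17: C, bond orders sum to 2 (valence 4) → 2 H
  atom 18: C, bond orders sum to 1 (valence 4) → 3 H
Totals → C:15, H:28, O:3.
In Hill order: C15H28O3.

C15H28O3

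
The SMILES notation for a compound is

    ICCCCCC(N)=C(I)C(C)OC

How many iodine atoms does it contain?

2

Scan the SMILES for I atoms (remember two-letter symbols like Cl and Br are single atoms).
Iodine count: 2.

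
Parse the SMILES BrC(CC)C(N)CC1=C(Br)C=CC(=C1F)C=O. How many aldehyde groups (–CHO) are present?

The aldehyde motif appears at heavy-atom position 16 in the SMILES.
Other groups present: 1 primary amine.
Aldehyde count: 1.

1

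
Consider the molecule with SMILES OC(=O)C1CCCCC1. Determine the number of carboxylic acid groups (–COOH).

The carboxylic acid motif appears at heavy-atom position 2 in the SMILES.
Carboxylic acid count: 1.

1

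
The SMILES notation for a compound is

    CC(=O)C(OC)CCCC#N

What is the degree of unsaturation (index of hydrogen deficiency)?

Molecular formula: C8H13NO2.
DoU = (2C + 2 + N − H − X) / 2, where X is the halogen count and O/S are ignored.
    = (2·8 + 2 + 1 − 13 − 0) / 2 = 6 / 2 = 3.

3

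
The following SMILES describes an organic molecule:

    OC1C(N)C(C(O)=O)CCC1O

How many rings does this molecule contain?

In SMILES, each pair of matching ring-closure digits denotes one ring-closing bond; the number of such bonds equals the number of independent rings.
Ring-closure bonds here: 1.

1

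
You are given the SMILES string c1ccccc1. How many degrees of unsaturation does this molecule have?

Molecular formula: C6H6.
DoU = (2C + 2 + N − H − X) / 2, where X is the halogen count and O/S are ignored.
    = (2·6 + 2 + 0 − 6 − 0) / 2 = 8 / 2 = 4.

4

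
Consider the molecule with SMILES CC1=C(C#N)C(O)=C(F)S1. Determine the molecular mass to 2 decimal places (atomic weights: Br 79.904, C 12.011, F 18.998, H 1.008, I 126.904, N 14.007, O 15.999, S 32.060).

157.16 g/mol

First, the molecular formula is C6H4FNOS (counting implicit H from valence).
  C: 6 × 12.011 = 72.066
  F: 1 × 18.998 = 18.998
  H: 4 × 1.008 = 4.032
  N: 1 × 14.007 = 14.007
  O: 1 × 15.999 = 15.999
  S: 1 × 32.060 = 32.060
Sum: 6×12.011 + 1×18.998 + 4×1.008 + 1×14.007 + 1×15.999 + 1×32.060 = 157.162 → 157.16 g/mol.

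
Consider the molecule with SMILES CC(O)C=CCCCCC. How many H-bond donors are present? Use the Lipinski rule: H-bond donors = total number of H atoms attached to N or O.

1

Donors: find every N or O and count the H atoms it carries.
  atom 3 (O): bond orders sum to 1 → 1 H
Lipinski HBD = 1.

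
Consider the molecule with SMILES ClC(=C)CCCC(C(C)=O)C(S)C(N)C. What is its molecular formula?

Walk through each heavy atom and fill implicit hydrogens from standard valence (C 4, N 3, O 2, S 2, halogen 1):
  atom 1: Cl (halogen, monovalent) → 0 H
  atom 2: C, bond orders sum to 4 (valence 4) → 0 H
  atom 3: C, bond orders sum to 2 (valence 4) → 2 H
  atom 4: C, bond orders sum to 2 (valence 4) → 2 H
  atom 5: C, bond orders sum to 2 (valence 4) → 2 H
  atom 6: C, bond orders sum to 2 (valence 4) → 2 H
  atom 7: C, bond orders sum to 3 (valence 4) → 1 H
  atom 8: C, bond orders sum to 4 (valence 4) → 0 H
  atom 9: C, bond orders sum to 1 (valence 4) → 3 H
  atom 10: O, bond orders sum to 2 (valence 2) → 0 H
  atom 11: C, bond orders sum to 3 (valence 4) → 1 H
  atom 12: S, bond orders sum to 1 (valence 2) → 1 H
  atom 13: C, bond orders sum to 3 (valence 4) → 1 H
  atom 14: N, bond orders sum to 1 (valence 3) → 2 H
  atom 15: C, bond orders sum to 1 (valence 4) → 3 H
Totals → C:11, H:20, Cl:1, N:1, O:1, S:1.
In Hill order: C11H20ClNOS.

C11H20ClNOS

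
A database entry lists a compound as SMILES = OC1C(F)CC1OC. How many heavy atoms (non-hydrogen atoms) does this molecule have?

8

Every atom symbol written in the SMILES (organic subset) is one heavy atom; implicit H are not written.
Heavy atoms by element → C:5, F:1, O:2.
Total: 8.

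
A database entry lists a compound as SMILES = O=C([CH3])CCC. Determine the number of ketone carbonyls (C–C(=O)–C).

1

The ketone motif appears at heavy-atom position 2 in the SMILES.
Ketone count: 1.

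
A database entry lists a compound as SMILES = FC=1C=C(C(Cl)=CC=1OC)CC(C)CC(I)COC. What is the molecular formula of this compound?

Walk through each heavy atom and fill implicit hydrogens from standard valence (C 4, N 3, O 2, S 2, halogen 1):
  atom 1: F (halogen, monovalent) → 0 H
  atom 2: C, bond orders sum to 4 (valence 4) → 0 H
  atom 3: C, bond orders sum to 3 (valence 4) → 1 H
  atom 4: C, bond orders sum to 4 (valence 4) → 0 H
  atom 5: C, bond orders sum to 4 (valence 4) → 0 H
  atom 6: Cl (halogen, monovalent) → 0 H
  atom 7: C, bond orders sum to 3 (valence 4) → 1 H
  atom 8: C, bond orders sum to 4 (valence 4) → 0 H
  atom 9: O, bond orders sum to 2 (valence 2) → 0 H
  atom 10: C, bond orders sum to 1 (valence 4) → 3 H
  atom 11: C, bond orders sum to 2 (valence 4) → 2 H
  atom 12: C, bond orders sum to 3 (valence 4) → 1 H
  atom 13: C, bond orders sum to 1 (valence 4) → 3 H
  atom 14: C, bond orders sum to 2 (valence 4) → 2 H
  atom 15: C, bond orders sum to 3 (valence 4) → 1 H
  atom 16: I (halogen, monovalent) → 0 H
  atom 17: C, bond orders sum to 2 (valence 4) → 2 H
  atom 18: O, bond orders sum to 2 (valence 2) → 0 H
  atom 19: C, bond orders sum to 1 (valence 4) → 3 H
Totals → C:14, H:19, Cl:1, F:1, I:1, O:2.

C14H19ClFIO2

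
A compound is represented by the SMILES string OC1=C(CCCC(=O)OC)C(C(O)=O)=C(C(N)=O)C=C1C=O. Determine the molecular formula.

C14H15NO7

Walk through each heavy atom and fill implicit hydrogens from standard valence (C 4, N 3, O 2, S 2, halogen 1):
  atom 1: O, bond orders sum to 1 (valence 2) → 1 H
  atom 2: C, bond orders sum to 4 (valence 4) → 0 H
  atom 3: C, bond orders sum to 4 (valence 4) → 0 H
  atom 4: C, bond orders sum to 2 (valence 4) → 2 H
  atom 5: C, bond orders sum to 2 (valence 4) → 2 H
  atom 6: C, bond orders sum to 2 (valence 4) → 2 H
  atom 7: C, bond orders sum to 4 (valence 4) → 0 H
  atom 8: O, bond orders sum to 2 (valence 2) → 0 H
  atom 9: O, bond orders sum to 2 (valence 2) → 0 H
  atom 10: C, bond orders sum to 1 (valence 4) → 3 H
  atom 11: C, bond orders sum to 4 (valence 4) → 0 H
  atom 12: C, bond orders sum to 4 (valence 4) → 0 H
  atom 13: O, bond orders sum to 1 (valence 2) → 1 H
  atom 14: O, bond orders sum to 2 (valence 2) → 0 H
  atom 15: C, bond orders sum to 4 (valence 4) → 0 H
  atom 16: C, bond orders sum to 4 (valence 4) → 0 H
  atom 17: N, bond orders sum to 1 (valence 3) → 2 H
  atom 18: O, bond orders sum to 2 (valence 2) → 0 H
  atom 19: C, bond orders sum to 3 (valence 4) → 1 H
  atom 20: C, bond orders sum to 4 (valence 4) → 0 H
  atom 21: C, bond orders sum to 3 (valence 4) → 1 H
  atom 22: O, bond orders sum to 2 (valence 2) → 0 H
Totals → C:14, H:15, N:1, O:7.
In Hill order: C14H15NO7.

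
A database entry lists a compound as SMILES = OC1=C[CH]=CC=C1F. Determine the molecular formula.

C6H5FO

Walk through each heavy atom and fill implicit hydrogens from standard valence (C 4, N 3, O 2, S 2, halogen 1):
  atom 1: O, bond orders sum to 1 (valence 2) → 1 H
  atom 2: C, bond orders sum to 4 (valence 4) → 0 H
  atom 3: C, bond orders sum to 3 (valence 4) → 1 H
  atom 4: C with explicit H count 1
  atom 5: C, bond orders sum to 3 (valence 4) → 1 H
  atom 6: C, bond orders sum to 3 (valence 4) → 1 H
  atom 7: C, bond orders sum to 4 (valence 4) → 0 H
  atom 8: F (halogen, monovalent) → 0 H
Totals → C:6, H:5, F:1, O:1.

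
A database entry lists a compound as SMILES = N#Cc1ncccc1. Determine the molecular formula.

C6H4N2

Walk through each heavy atom and fill implicit hydrogens from standard valence (C 4, N 3, O 2, S 2, halogen 1); for lowercase aromatic atoms, an aromatic c carries 1 H when it has two neighbours and 0 H with three, and aromatic n carries 0 H:
  atom 1: N, bond orders sum to 3 (valence 3) → 0 H
  atom 2: C, bond orders sum to 4 (valence 4) → 0 H
  atom 3: aromatic c, 3 neighbours → 0 H
  atom 4: aromatic n, 2 neighbours → 0 H
  atom 5: aromatic c, 2 neighbours → 1 H
  atom 6: aromatic c, 2 neighbours → 1 H
  atom 7: aromatic c, 2 neighbours → 1 H
  atom 8: aromatic c, 2 neighbours → 1 H
Totals → C:6, H:4, N:2.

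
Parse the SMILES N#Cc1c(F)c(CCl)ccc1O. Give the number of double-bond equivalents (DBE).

6

Molecular formula: C8H5ClFNO.
DoU = (2C + 2 + N − H − X) / 2, where X is the halogen count and O/S are ignored.
    = (2·8 + 2 + 1 − 5 − 2) / 2 = 12 / 2 = 6.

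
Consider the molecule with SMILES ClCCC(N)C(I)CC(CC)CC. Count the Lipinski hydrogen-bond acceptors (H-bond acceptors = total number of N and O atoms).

1

N atoms: 1; O atoms: 0.
Lipinski HBA = 1 + 0 = 1.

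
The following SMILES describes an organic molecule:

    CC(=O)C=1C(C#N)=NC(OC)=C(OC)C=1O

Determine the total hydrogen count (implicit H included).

Walk through each heavy atom and fill implicit hydrogens from standard valence (C 4, N 3, O 2, S 2, halogen 1):
  atom 1: C, bond orders sum to 1 (valence 4) → 3 H
  atom 2: C, bond orders sum to 4 (valence 4) → 0 H
  atom 3: O, bond orders sum to 2 (valence 2) → 0 H
  atom 4: C, bond orders sum to 4 (valence 4) → 0 H
  atom 5: C, bond orders sum to 4 (valence 4) → 0 H
  atom 6: C, bond orders sum to 4 (valence 4) → 0 H
  atom 7: N, bond orders sum to 3 (valence 3) → 0 H
  atom 8: N, bond orders sum to 3 (valence 3) → 0 H
  atom 9: C, bond orders sum to 4 (valence 4) → 0 H
  atom 10: O, bond orders sum to 2 (valence 2) → 0 H
  atom 11: C, bond orders sum to 1 (valence 4) → 3 H
  atom 12: C, bond orders sum to 4 (valence 4) → 0 H
  atom 13: O, bond orders sum to 2 (valence 2) → 0 H
  atom 14: C, bond orders sum to 1 (valence 4) → 3 H
  atom 15: C, bond orders sum to 4 (valence 4) → 0 H
  atom 16: O, bond orders sum to 1 (valence 2) → 1 H
Total hydrogens: 10.

10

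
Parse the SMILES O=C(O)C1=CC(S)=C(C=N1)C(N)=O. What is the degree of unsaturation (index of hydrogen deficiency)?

Degree of unsaturation = (number of rings) + (number of π bonds).
Ring closures in the SMILES: 1.
π bonds: 5 double bonds (each 1 DoU) → 5 DoU from unsaturation.
Total DoU = 1 + 5 = 6.

6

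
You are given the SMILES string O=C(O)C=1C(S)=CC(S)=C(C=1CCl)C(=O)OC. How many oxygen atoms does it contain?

Scan the SMILES for O atoms (remember two-letter symbols like Cl and Br are single atoms).
Oxygen count: 4.

4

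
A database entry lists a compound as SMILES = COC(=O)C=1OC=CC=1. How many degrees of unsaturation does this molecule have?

Molecular formula: C6H6O3.
DoU = (2C + 2 + N − H − X) / 2, where X is the halogen count and O/S are ignored.
    = (2·6 + 2 + 0 − 6 − 0) / 2 = 8 / 2 = 4.

4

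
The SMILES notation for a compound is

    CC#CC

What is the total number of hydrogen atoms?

Walk through each heavy atom and fill implicit hydrogens from standard valence (C 4, N 3, O 2, S 2, halogen 1):
  atom 1: C, bond orders sum to 1 (valence 4) → 3 H
  atom 2: C, bond orders sum to 4 (valence 4) → 0 H
  atom 3: C, bond orders sum to 4 (valence 4) → 0 H
  atom 4: C, bond orders sum to 1 (valence 4) → 3 H
Total hydrogens: 6.

6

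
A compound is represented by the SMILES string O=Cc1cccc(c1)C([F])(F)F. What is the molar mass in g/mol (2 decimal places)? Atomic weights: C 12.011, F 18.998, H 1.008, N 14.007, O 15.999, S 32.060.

174.12 g/mol

First, the molecular formula is C8H5F3O (counting implicit H from valence).
  C: 8 × 12.011 = 96.088
  F: 3 × 18.998 = 56.994
  H: 5 × 1.008 = 5.040
  O: 1 × 15.999 = 15.999
Sum: 8×12.011 + 3×18.998 + 5×1.008 + 1×15.999 = 174.121 → 174.12 g/mol.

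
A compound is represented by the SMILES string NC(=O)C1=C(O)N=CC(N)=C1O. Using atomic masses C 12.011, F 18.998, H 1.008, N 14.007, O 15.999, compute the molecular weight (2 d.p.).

169.14 g/mol

First, the molecular formula is C6H7N3O3 (counting implicit H from valence).
  C: 6 × 12.011 = 72.066
  H: 7 × 1.008 = 7.056
  N: 3 × 14.007 = 42.021
  O: 3 × 15.999 = 47.997
Sum: 6×12.011 + 7×1.008 + 3×14.007 + 3×15.999 = 169.140 → 169.14 g/mol.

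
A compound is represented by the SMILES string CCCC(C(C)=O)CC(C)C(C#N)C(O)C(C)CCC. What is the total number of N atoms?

Scan the SMILES for N atoms (remember two-letter symbols like Cl and Br are single atoms).
Nitrogen count: 1.

1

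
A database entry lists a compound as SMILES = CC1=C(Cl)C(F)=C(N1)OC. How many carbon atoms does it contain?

6

Count every carbon token in the SMILES (each C, including those in ring-closure positions and inside branches).
Carbon count: 6.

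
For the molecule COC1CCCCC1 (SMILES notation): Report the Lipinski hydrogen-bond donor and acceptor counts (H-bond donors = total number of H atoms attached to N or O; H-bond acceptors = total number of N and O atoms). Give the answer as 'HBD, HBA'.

Donors: find every N or O and count the H atoms it carries.
  atom 2 (O): bond orders sum to 2 → 0 H
Lipinski HBD = 0.
Acceptors: N atoms = 0, O atoms = 1 → HBA = 1.

0, 1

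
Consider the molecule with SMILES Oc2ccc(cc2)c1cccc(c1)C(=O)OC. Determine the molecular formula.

Walk through each heavy atom and fill implicit hydrogens from standard valence (C 4, N 3, O 2, S 2, halogen 1); for lowercase aromatic atoms, an aromatic c carries 1 H when it has two neighbours and 0 H with three, and aromatic n carries 0 H:
  atom 1: O, bond orders sum to 1 (valence 2) → 1 H
  atom 2: aromatic c, 3 neighbours → 0 H
  atom 3: aromatic c, 2 neighbours → 1 H
  atom 4: aromatic c, 2 neighbours → 1 H
  atom 5: aromatic c, 3 neighbours → 0 H
  atom 6: aromatic c, 2 neighbours → 1 H
  atom 7: aromatic c, 2 neighbours → 1 H
  atom 8: aromatic c, 3 neighbours → 0 H
  atom 9: aromatic c, 2 neighbours → 1 H
  atom 10: aromatic c, 2 neighbours → 1 H
  atom 11: aromatic c, 2 neighbours → 1 H
  atom 12: aromatic c, 3 neighbours → 0 H
  atom 13: aromatic c, 2 neighbours → 1 H
  atom 14: C, bond orders sum to 4 (valence 4) → 0 H
  atom 15: O, bond orders sum to 2 (valence 2) → 0 H
  atom 16: O, bond orders sum to 2 (valence 2) → 0 H
  atom 17: C, bond orders sum to 1 (valence 4) → 3 H
Totals → C:14, H:12, O:3.

C14H12O3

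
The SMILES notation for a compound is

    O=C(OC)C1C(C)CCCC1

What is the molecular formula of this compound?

Walk through each heavy atom and fill implicit hydrogens from standard valence (C 4, N 3, O 2, S 2, halogen 1):
  atom 1: O, bond orders sum to 2 (valence 2) → 0 H
  atom 2: C, bond orders sum to 4 (valence 4) → 0 H
  atom 3: O, bond orders sum to 2 (valence 2) → 0 H
  atom 4: C, bond orders sum to 1 (valence 4) → 3 H
  atom 5: C, bond orders sum to 3 (valence 4) → 1 H
  atom 6: C, bond orders sum to 3 (valence 4) → 1 H
  atom 7: C, bond orders sum to 1 (valence 4) → 3 H
  atom 8: C, bond orders sum to 2 (valence 4) → 2 H
  atom 9: C, bond orders sum to 2 (valence 4) → 2 H
  atom 10: C, bond orders sum to 2 (valence 4) → 2 H
  atom 11: C, bond orders sum to 2 (valence 4) → 2 H
Totals → C:9, H:16, O:2.

C9H16O2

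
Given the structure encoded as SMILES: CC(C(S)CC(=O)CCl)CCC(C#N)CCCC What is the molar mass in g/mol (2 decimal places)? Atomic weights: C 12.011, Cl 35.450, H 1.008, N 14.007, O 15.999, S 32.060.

289.86 g/mol

First, the molecular formula is C14H24ClNOS (counting implicit H from valence).
  C: 14 × 12.011 = 168.154
  Cl: 1 × 35.450 = 35.450
  H: 24 × 1.008 = 24.192
  N: 1 × 14.007 = 14.007
  O: 1 × 15.999 = 15.999
  S: 1 × 32.060 = 32.060
Sum: 14×12.011 + 1×35.450 + 24×1.008 + 1×14.007 + 1×15.999 + 1×32.060 = 289.862 → 289.86 g/mol.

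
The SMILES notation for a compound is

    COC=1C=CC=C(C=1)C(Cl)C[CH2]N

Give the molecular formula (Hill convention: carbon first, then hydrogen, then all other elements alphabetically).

C10H14ClNO

Walk through each heavy atom and fill implicit hydrogens from standard valence (C 4, N 3, O 2, S 2, halogen 1):
  atom 1: C, bond orders sum to 1 (valence 4) → 3 H
  atom 2: O, bond orders sum to 2 (valence 2) → 0 H
  atom 3: C, bond orders sum to 4 (valence 4) → 0 H
  atom 4: C, bond orders sum to 3 (valence 4) → 1 H
  atom 5: C, bond orders sum to 3 (valence 4) → 1 H
  atom 6: C, bond orders sum to 3 (valence 4) → 1 H
  atom 7: C, bond orders sum to 4 (valence 4) → 0 H
  atom 8: C, bond orders sum to 3 (valence 4) → 1 H
  atom 9: C, bond orders sum to 3 (valence 4) → 1 H
  atom 10: Cl (halogen, monovalent) → 0 H
  atom 11: C, bond orders sum to 2 (valence 4) → 2 H
  atom 12: C with explicit H count 2
  atom 13: N, bond orders sum to 1 (valence 3) → 2 H
Totals → C:10, H:14, Cl:1, N:1, O:1.
In Hill order: C10H14ClNO.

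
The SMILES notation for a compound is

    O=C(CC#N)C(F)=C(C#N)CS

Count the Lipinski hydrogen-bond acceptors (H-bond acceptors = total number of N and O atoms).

3

N atoms: 2; O atoms: 1.
Lipinski HBA = 2 + 1 = 3.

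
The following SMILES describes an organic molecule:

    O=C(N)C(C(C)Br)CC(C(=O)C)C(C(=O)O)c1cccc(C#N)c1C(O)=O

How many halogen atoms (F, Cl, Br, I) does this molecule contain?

Halogen atoms appear at heavy-atom position 7 (1×Br).
Other groups present: 1 amide, 2 carboxylic acid, 1 ketone, 1 nitrile.
Halogen count: 1.

1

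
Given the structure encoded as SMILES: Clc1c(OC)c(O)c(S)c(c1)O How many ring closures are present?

In SMILES, each pair of matching ring-closure digits denotes one ring-closing bond; the number of such bonds equals the number of independent rings.
Ring-closure bonds here: 1.

1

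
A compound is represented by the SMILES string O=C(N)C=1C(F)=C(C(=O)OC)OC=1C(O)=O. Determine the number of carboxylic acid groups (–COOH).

1

The carboxylic acid motif appears at heavy-atom position 14 in the SMILES.
Other groups present: 1 amide, 1 ester.
Carboxylic acid count: 1.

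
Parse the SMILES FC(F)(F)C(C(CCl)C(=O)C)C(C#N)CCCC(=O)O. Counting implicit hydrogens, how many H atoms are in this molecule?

15

Walk through each heavy atom and fill implicit hydrogens from standard valence (C 4, N 3, O 2, S 2, halogen 1):
  atom 1: F (halogen, monovalent) → 0 H
  atom 2: C, bond orders sum to 4 (valence 4) → 0 H
  atom 3: F (halogen, monovalent) → 0 H
  atom 4: F (halogen, monovalent) → 0 H
  atom 5: C, bond orders sum to 3 (valence 4) → 1 H
  atom 6: C, bond orders sum to 3 (valence 4) → 1 H
  atom 7: C, bond orders sum to 2 (valence 4) → 2 H
  atom 8: Cl (halogen, monovalent) → 0 H
  atom 9: C, bond orders sum to 4 (valence 4) → 0 H
  atom 10: O, bond orders sum to 2 (valence 2) → 0 H
  atom 11: C, bond orders sum to 1 (valence 4) → 3 H
  atom 12: C, bond orders sum to 3 (valence 4) → 1 H
  atom 13: C, bond orders sum to 4 (valence 4) → 0 H
  atom 14: N, bond orders sum to 3 (valence 3) → 0 H
  atom 15: C, bond orders sum to 2 (valence 4) → 2 H
  atom 16: C, bond orders sum to 2 (valence 4) → 2 H
  atom 17: C, bond orders sum to 2 (valence 4) → 2 H
  atom 18: C, bond orders sum to 4 (valence 4) → 0 H
  atom 19: O, bond orders sum to 2 (valence 2) → 0 H
  atom 20: O, bond orders sum to 1 (valence 2) → 1 H
Total hydrogens: 15.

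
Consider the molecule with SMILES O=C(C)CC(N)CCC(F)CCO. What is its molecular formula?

Walk through each heavy atom and fill implicit hydrogens from standard valence (C 4, N 3, O 2, S 2, halogen 1):
  atom 1: O, bond orders sum to 2 (valence 2) → 0 H
  atom 2: C, bond orders sum to 4 (valence 4) → 0 H
  atom 3: C, bond orders sum to 1 (valence 4) → 3 H
  atom 4: C, bond orders sum to 2 (valence 4) → 2 H
  atom 5: C, bond orders sum to 3 (valence 4) → 1 H
  atom 6: N, bond orders sum to 1 (valence 3) → 2 H
  atom 7: C, bond orders sum to 2 (valence 4) → 2 H
  atom 8: C, bond orders sum to 2 (valence 4) → 2 H
  atom 9: C, bond orders sum to 3 (valence 4) → 1 H
  atom 10: F (halogen, monovalent) → 0 H
  atom 11: C, bond orders sum to 2 (valence 4) → 2 H
  atom 12: C, bond orders sum to 2 (valence 4) → 2 H
  atom 13: O, bond orders sum to 1 (valence 2) → 1 H
Totals → C:9, H:18, F:1, N:1, O:2.
In Hill order: C9H18FNO2.

C9H18FNO2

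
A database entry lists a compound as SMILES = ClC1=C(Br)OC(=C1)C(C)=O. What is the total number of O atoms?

Scan the SMILES for O atoms (remember two-letter symbols like Cl and Br are single atoms).
Oxygen count: 2.

2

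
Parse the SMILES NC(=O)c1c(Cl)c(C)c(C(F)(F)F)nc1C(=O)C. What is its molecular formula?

C10H8ClF3N2O2

Walk through each heavy atom and fill implicit hydrogens from standard valence (C 4, N 3, O 2, S 2, halogen 1); for lowercase aromatic atoms, an aromatic c carries 1 H when it has two neighbours and 0 H with three, and aromatic n carries 0 H:
  atom 1: N, bond orders sum to 1 (valence 3) → 2 H
  atom 2: C, bond orders sum to 4 (valence 4) → 0 H
  atom 3: O, bond orders sum to 2 (valence 2) → 0 H
  atom 4: aromatic c, 3 neighbours → 0 H
  atom 5: aromatic c, 3 neighbours → 0 H
  atom 6: Cl (halogen, monovalent) → 0 H
  atom 7: aromatic c, 3 neighbours → 0 H
  atom 8: C, bond orders sum to 1 (valence 4) → 3 H
  atom 9: aromatic c, 3 neighbours → 0 H
  atom 10: C, bond orders sum to 4 (valence 4) → 0 H
  atom 11: F (halogen, monovalent) → 0 H
  atom 12: F (halogen, monovalent) → 0 H
  atom 13: F (halogen, monovalent) → 0 H
  atom 14: aromatic n, 2 neighbours → 0 H
  atom 15: aromatic c, 3 neighbours → 0 H
  atom 16: C, bond orders sum to 4 (valence 4) → 0 H
  atom 17: O, bond orders sum to 2 (valence 2) → 0 H
  atom 18: C, bond orders sum to 1 (valence 4) → 3 H
Totals → C:10, H:8, Cl:1, F:3, N:2, O:2.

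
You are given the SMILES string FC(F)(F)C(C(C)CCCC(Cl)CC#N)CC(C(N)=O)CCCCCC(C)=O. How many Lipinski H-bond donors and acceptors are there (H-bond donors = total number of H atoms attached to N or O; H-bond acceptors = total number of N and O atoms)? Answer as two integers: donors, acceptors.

2, 4

Donors: find every N or O and count the H atoms it carries.
  atom 15 (N): bond orders sum to 3 → 0 H
  atom 19 (N): bond orders sum to 1 → 2 H
  atom 20 (O): bond orders sum to 2 → 0 H
  atom 28 (O): bond orders sum to 2 → 0 H
Lipinski HBD = 2.
Acceptors: N atoms = 2, O atoms = 2 → HBA = 4.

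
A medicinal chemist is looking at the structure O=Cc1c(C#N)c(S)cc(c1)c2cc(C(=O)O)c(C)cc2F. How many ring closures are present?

2

In SMILES, each pair of matching ring-closure digits denotes one ring-closing bond; the number of such bonds equals the number of independent rings.
Ring-closure bonds here: 2.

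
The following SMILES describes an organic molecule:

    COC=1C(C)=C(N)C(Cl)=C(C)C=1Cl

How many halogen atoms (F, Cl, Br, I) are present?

2

Halogen atoms appear at heavy-atom positions 9, 13 (2×Cl).
Other groups present: 1 ether, 1 primary amine.
Halogen count: 2.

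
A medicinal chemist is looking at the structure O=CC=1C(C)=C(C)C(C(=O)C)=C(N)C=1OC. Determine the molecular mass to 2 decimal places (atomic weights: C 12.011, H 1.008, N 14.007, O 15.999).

First, the molecular formula is C12H15NO3 (counting implicit H from valence).
  C: 12 × 12.011 = 144.132
  H: 15 × 1.008 = 15.120
  N: 1 × 14.007 = 14.007
  O: 3 × 15.999 = 47.997
Sum: 12×12.011 + 15×1.008 + 1×14.007 + 3×15.999 = 221.256 → 221.26 g/mol.

221.26 g/mol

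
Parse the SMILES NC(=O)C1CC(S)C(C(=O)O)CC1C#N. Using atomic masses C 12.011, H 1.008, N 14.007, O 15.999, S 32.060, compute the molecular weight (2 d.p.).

228.27 g/mol

First, the molecular formula is C9H12N2O3S (counting implicit H from valence).
  C: 9 × 12.011 = 108.099
  H: 12 × 1.008 = 12.096
  N: 2 × 14.007 = 28.014
  O: 3 × 15.999 = 47.997
  S: 1 × 32.060 = 32.060
Sum: 9×12.011 + 12×1.008 + 2×14.007 + 3×15.999 + 1×32.060 = 228.266 → 228.27 g/mol.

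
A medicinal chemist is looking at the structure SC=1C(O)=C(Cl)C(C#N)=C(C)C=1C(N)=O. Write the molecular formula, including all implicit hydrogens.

C9H7ClN2O2S

Walk through each heavy atom and fill implicit hydrogens from standard valence (C 4, N 3, O 2, S 2, halogen 1):
  atom 1: S, bond orders sum to 1 (valence 2) → 1 H
  atom 2: C, bond orders sum to 4 (valence 4) → 0 H
  atom 3: C, bond orders sum to 4 (valence 4) → 0 H
  atom 4: O, bond orders sum to 1 (valence 2) → 1 H
  atom 5: C, bond orders sum to 4 (valence 4) → 0 H
  atom 6: Cl (halogen, monovalent) → 0 H
  atom 7: C, bond orders sum to 4 (valence 4) → 0 H
  atom 8: C, bond orders sum to 4 (valence 4) → 0 H
  atom 9: N, bond orders sum to 3 (valence 3) → 0 H
  atom 10: C, bond orders sum to 4 (valence 4) → 0 H
  atom 11: C, bond orders sum to 1 (valence 4) → 3 H
  atom 12: C, bond orders sum to 4 (valence 4) → 0 H
  atom 13: C, bond orders sum to 4 (valence 4) → 0 H
  atom 14: N, bond orders sum to 1 (valence 3) → 2 H
  atom 15: O, bond orders sum to 2 (valence 2) → 0 H
Totals → C:9, H:7, Cl:1, N:2, O:2, S:1.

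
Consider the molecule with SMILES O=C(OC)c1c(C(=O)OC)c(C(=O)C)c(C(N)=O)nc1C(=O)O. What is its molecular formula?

C13H12N2O8

Walk through each heavy atom and fill implicit hydrogens from standard valence (C 4, N 3, O 2, S 2, halogen 1); for lowercase aromatic atoms, an aromatic c carries 1 H when it has two neighbours and 0 H with three, and aromatic n carries 0 H:
  atom 1: O, bond orders sum to 2 (valence 2) → 0 H
  atom 2: C, bond orders sum to 4 (valence 4) → 0 H
  atom 3: O, bond orders sum to 2 (valence 2) → 0 H
  atom 4: C, bond orders sum to 1 (valence 4) → 3 H
  atom 5: aromatic c, 3 neighbours → 0 H
  atom 6: aromatic c, 3 neighbours → 0 H
  atom 7: C, bond orders sum to 4 (valence 4) → 0 H
  atom 8: O, bond orders sum to 2 (valence 2) → 0 H
  atom 9: O, bond orders sum to 2 (valence 2) → 0 H
  atom 10: C, bond orders sum to 1 (valence 4) → 3 H
  atom 11: aromatic c, 3 neighbours → 0 H
  atom 12: C, bond orders sum to 4 (valence 4) → 0 H
  atom 13: O, bond orders sum to 2 (valence 2) → 0 H
  atom 14: C, bond orders sum to 1 (valence 4) → 3 H
  atom 15: aromatic c, 3 neighbours → 0 H
  atom 16: C, bond orders sum to 4 (valence 4) → 0 H
  atom 17: N, bond orders sum to 1 (valence 3) → 2 H
  atom 18: O, bond orders sum to 2 (valence 2) → 0 H
  atom 19: aromatic n, 2 neighbours → 0 H
  atom 20: aromatic c, 3 neighbours → 0 H
  atom 21: C, bond orders sum to 4 (valence 4) → 0 H
  atom 22: O, bond orders sum to 2 (valence 2) → 0 H
  atom 23: O, bond orders sum to 1 (valence 2) → 1 H
Totals → C:13, H:12, N:2, O:8.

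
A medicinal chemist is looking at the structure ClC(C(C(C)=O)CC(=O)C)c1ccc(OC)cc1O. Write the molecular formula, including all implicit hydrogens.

Walk through each heavy atom and fill implicit hydrogens from standard valence (C 4, N 3, O 2, S 2, halogen 1); for lowercase aromatic atoms, an aromatic c carries 1 H when it has two neighbours and 0 H with three, and aromatic n carries 0 H:
  atom 1: Cl (halogen, monovalent) → 0 H
  atom 2: C, bond orders sum to 3 (valence 4) → 1 H
  atom 3: C, bond orders sum to 3 (valence 4) → 1 H
  atom 4: C, bond orders sum to 4 (valence 4) → 0 H
  atom 5: C, bond orders sum to 1 (valence 4) → 3 H
  atom 6: O, bond orders sum to 2 (valence 2) → 0 H
  atom 7: C, bond orders sum to 2 (valence 4) → 2 H
  atom 8: C, bond orders sum to 4 (valence 4) → 0 H
  atom 9: O, bond orders sum to 2 (valence 2) → 0 H
  atom 10: C, bond orders sum to 1 (valence 4) → 3 H
  atom 11: aromatic c, 3 neighbours → 0 H
  atom 12: aromatic c, 2 neighbours → 1 H
  atom 13: aromatic c, 2 neighbours → 1 H
  atom 14: aromatic c, 3 neighbours → 0 H
  atom 15: O, bond orders sum to 2 (valence 2) → 0 H
  atom 16: C, bond orders sum to 1 (valence 4) → 3 H
  atom 17: aromatic c, 2 neighbours → 1 H
  atom 18: aromatic c, 3 neighbours → 0 H
  atom 19: O, bond orders sum to 1 (valence 2) → 1 H
Totals → C:14, H:17, Cl:1, O:4.

C14H17ClO4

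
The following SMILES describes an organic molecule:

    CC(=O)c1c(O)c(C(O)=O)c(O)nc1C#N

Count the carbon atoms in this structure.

9

Count every carbon token in the SMILES (each C, including those in ring-closure positions and inside branches).
Carbon count: 9.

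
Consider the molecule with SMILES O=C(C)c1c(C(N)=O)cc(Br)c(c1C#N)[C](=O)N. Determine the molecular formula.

C11H8BrN3O3

Walk through each heavy atom and fill implicit hydrogens from standard valence (C 4, N 3, O 2, S 2, halogen 1); for lowercase aromatic atoms, an aromatic c carries 1 H when it has two neighbours and 0 H with three, and aromatic n carries 0 H:
  atom 1: O, bond orders sum to 2 (valence 2) → 0 H
  atom 2: C, bond orders sum to 4 (valence 4) → 0 H
  atom 3: C, bond orders sum to 1 (valence 4) → 3 H
  atom 4: aromatic c, 3 neighbours → 0 H
  atom 5: aromatic c, 3 neighbours → 0 H
  atom 6: C, bond orders sum to 4 (valence 4) → 0 H
  atom 7: N, bond orders sum to 1 (valence 3) → 2 H
  atom 8: O, bond orders sum to 2 (valence 2) → 0 H
  atom 9: aromatic c, 2 neighbours → 1 H
  atom 10: aromatic c, 3 neighbours → 0 H
  atom 11: Br (halogen, monovalent) → 0 H
  atom 12: aromatic c, 3 neighbours → 0 H
  atom 13: aromatic c, 3 neighbours → 0 H
  atom 14: C, bond orders sum to 4 (valence 4) → 0 H
  atom 15: N, bond orders sum to 3 (valence 3) → 0 H
  atom 16: C with explicit H count 0
  atom 17: O, bond orders sum to 2 (valence 2) → 0 H
  atom 18: N, bond orders sum to 1 (valence 3) → 2 H
Totals → C:11, H:8, Br:1, N:3, O:3.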